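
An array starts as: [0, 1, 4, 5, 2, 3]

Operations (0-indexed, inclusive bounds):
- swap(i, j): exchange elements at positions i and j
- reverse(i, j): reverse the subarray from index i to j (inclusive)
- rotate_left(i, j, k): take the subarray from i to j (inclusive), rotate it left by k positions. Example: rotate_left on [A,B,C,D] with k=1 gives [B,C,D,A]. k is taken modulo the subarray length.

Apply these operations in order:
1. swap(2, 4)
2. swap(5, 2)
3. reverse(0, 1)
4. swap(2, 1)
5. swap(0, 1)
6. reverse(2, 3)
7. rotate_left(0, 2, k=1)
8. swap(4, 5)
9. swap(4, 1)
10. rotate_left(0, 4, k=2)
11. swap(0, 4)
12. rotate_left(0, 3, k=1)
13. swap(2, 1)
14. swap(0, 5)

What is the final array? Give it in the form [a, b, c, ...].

Answer: [4, 1, 5, 2, 3, 0]

Derivation:
After 1 (swap(2, 4)): [0, 1, 2, 5, 4, 3]
After 2 (swap(5, 2)): [0, 1, 3, 5, 4, 2]
After 3 (reverse(0, 1)): [1, 0, 3, 5, 4, 2]
After 4 (swap(2, 1)): [1, 3, 0, 5, 4, 2]
After 5 (swap(0, 1)): [3, 1, 0, 5, 4, 2]
After 6 (reverse(2, 3)): [3, 1, 5, 0, 4, 2]
After 7 (rotate_left(0, 2, k=1)): [1, 5, 3, 0, 4, 2]
After 8 (swap(4, 5)): [1, 5, 3, 0, 2, 4]
After 9 (swap(4, 1)): [1, 2, 3, 0, 5, 4]
After 10 (rotate_left(0, 4, k=2)): [3, 0, 5, 1, 2, 4]
After 11 (swap(0, 4)): [2, 0, 5, 1, 3, 4]
After 12 (rotate_left(0, 3, k=1)): [0, 5, 1, 2, 3, 4]
After 13 (swap(2, 1)): [0, 1, 5, 2, 3, 4]
After 14 (swap(0, 5)): [4, 1, 5, 2, 3, 0]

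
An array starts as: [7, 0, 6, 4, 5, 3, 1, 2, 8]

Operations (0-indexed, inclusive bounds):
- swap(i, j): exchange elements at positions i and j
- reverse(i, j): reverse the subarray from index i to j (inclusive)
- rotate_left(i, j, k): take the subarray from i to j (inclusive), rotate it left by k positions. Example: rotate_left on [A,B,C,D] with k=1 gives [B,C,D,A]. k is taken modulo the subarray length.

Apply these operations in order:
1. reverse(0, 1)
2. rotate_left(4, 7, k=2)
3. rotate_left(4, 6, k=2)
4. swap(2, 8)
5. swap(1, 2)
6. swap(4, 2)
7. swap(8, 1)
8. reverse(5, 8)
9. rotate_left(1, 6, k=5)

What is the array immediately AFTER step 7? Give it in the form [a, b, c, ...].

Answer: [0, 6, 5, 4, 7, 1, 2, 3, 8]

Derivation:
After 1 (reverse(0, 1)): [0, 7, 6, 4, 5, 3, 1, 2, 8]
After 2 (rotate_left(4, 7, k=2)): [0, 7, 6, 4, 1, 2, 5, 3, 8]
After 3 (rotate_left(4, 6, k=2)): [0, 7, 6, 4, 5, 1, 2, 3, 8]
After 4 (swap(2, 8)): [0, 7, 8, 4, 5, 1, 2, 3, 6]
After 5 (swap(1, 2)): [0, 8, 7, 4, 5, 1, 2, 3, 6]
After 6 (swap(4, 2)): [0, 8, 5, 4, 7, 1, 2, 3, 6]
After 7 (swap(8, 1)): [0, 6, 5, 4, 7, 1, 2, 3, 8]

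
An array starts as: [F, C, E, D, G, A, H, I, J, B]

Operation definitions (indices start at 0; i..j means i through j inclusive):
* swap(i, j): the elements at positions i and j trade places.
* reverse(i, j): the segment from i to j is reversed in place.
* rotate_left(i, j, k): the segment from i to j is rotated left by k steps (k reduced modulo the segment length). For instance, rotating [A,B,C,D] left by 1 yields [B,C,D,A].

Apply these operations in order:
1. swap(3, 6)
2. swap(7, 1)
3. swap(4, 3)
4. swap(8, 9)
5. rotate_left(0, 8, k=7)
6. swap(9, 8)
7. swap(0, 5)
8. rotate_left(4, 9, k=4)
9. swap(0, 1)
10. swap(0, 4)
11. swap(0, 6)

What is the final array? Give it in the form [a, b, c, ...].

After 1 (swap(3, 6)): [F, C, E, H, G, A, D, I, J, B]
After 2 (swap(7, 1)): [F, I, E, H, G, A, D, C, J, B]
After 3 (swap(4, 3)): [F, I, E, G, H, A, D, C, J, B]
After 4 (swap(8, 9)): [F, I, E, G, H, A, D, C, B, J]
After 5 (rotate_left(0, 8, k=7)): [C, B, F, I, E, G, H, A, D, J]
After 6 (swap(9, 8)): [C, B, F, I, E, G, H, A, J, D]
After 7 (swap(0, 5)): [G, B, F, I, E, C, H, A, J, D]
After 8 (rotate_left(4, 9, k=4)): [G, B, F, I, J, D, E, C, H, A]
After 9 (swap(0, 1)): [B, G, F, I, J, D, E, C, H, A]
After 10 (swap(0, 4)): [J, G, F, I, B, D, E, C, H, A]
After 11 (swap(0, 6)): [E, G, F, I, B, D, J, C, H, A]

Answer: [E, G, F, I, B, D, J, C, H, A]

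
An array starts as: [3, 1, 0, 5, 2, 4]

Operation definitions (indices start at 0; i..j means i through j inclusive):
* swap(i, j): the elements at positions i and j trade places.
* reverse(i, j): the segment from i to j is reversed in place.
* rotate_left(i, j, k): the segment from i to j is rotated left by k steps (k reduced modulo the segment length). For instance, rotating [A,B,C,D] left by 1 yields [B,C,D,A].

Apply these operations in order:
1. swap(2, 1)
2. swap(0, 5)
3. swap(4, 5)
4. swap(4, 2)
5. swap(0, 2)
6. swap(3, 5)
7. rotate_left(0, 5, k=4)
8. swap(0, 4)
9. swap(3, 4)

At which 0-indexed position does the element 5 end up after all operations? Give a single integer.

Answer: 1

Derivation:
After 1 (swap(2, 1)): [3, 0, 1, 5, 2, 4]
After 2 (swap(0, 5)): [4, 0, 1, 5, 2, 3]
After 3 (swap(4, 5)): [4, 0, 1, 5, 3, 2]
After 4 (swap(4, 2)): [4, 0, 3, 5, 1, 2]
After 5 (swap(0, 2)): [3, 0, 4, 5, 1, 2]
After 6 (swap(3, 5)): [3, 0, 4, 2, 1, 5]
After 7 (rotate_left(0, 5, k=4)): [1, 5, 3, 0, 4, 2]
After 8 (swap(0, 4)): [4, 5, 3, 0, 1, 2]
After 9 (swap(3, 4)): [4, 5, 3, 1, 0, 2]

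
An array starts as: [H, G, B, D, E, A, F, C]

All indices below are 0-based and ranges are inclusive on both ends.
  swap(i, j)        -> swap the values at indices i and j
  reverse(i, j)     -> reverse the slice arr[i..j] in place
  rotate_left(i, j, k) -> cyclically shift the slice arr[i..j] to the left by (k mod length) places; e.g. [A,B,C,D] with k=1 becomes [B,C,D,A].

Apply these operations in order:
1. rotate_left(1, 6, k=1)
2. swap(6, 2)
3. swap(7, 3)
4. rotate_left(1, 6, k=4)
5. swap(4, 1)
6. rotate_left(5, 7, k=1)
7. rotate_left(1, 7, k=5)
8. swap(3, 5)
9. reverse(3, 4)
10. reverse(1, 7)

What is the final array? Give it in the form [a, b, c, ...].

Answer: [H, A, F, G, B, D, C, E]

Derivation:
After 1 (rotate_left(1, 6, k=1)): [H, B, D, E, A, F, G, C]
After 2 (swap(6, 2)): [H, B, G, E, A, F, D, C]
After 3 (swap(7, 3)): [H, B, G, C, A, F, D, E]
After 4 (rotate_left(1, 6, k=4)): [H, F, D, B, G, C, A, E]
After 5 (swap(4, 1)): [H, G, D, B, F, C, A, E]
After 6 (rotate_left(5, 7, k=1)): [H, G, D, B, F, A, E, C]
After 7 (rotate_left(1, 7, k=5)): [H, E, C, G, D, B, F, A]
After 8 (swap(3, 5)): [H, E, C, B, D, G, F, A]
After 9 (reverse(3, 4)): [H, E, C, D, B, G, F, A]
After 10 (reverse(1, 7)): [H, A, F, G, B, D, C, E]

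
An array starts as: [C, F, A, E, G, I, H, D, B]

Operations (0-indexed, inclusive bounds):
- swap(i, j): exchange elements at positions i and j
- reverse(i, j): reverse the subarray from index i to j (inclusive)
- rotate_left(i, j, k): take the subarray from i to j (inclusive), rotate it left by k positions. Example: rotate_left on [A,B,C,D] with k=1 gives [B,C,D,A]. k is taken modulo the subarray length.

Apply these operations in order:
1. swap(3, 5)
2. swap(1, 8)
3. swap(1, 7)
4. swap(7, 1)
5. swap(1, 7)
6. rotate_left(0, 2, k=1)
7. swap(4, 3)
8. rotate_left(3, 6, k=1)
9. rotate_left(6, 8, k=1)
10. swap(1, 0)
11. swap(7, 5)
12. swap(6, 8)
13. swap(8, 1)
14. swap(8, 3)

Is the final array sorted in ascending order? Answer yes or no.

Answer: yes

Derivation:
After 1 (swap(3, 5)): [C, F, A, I, G, E, H, D, B]
After 2 (swap(1, 8)): [C, B, A, I, G, E, H, D, F]
After 3 (swap(1, 7)): [C, D, A, I, G, E, H, B, F]
After 4 (swap(7, 1)): [C, B, A, I, G, E, H, D, F]
After 5 (swap(1, 7)): [C, D, A, I, G, E, H, B, F]
After 6 (rotate_left(0, 2, k=1)): [D, A, C, I, G, E, H, B, F]
After 7 (swap(4, 3)): [D, A, C, G, I, E, H, B, F]
After 8 (rotate_left(3, 6, k=1)): [D, A, C, I, E, H, G, B, F]
After 9 (rotate_left(6, 8, k=1)): [D, A, C, I, E, H, B, F, G]
After 10 (swap(1, 0)): [A, D, C, I, E, H, B, F, G]
After 11 (swap(7, 5)): [A, D, C, I, E, F, B, H, G]
After 12 (swap(6, 8)): [A, D, C, I, E, F, G, H, B]
After 13 (swap(8, 1)): [A, B, C, I, E, F, G, H, D]
After 14 (swap(8, 3)): [A, B, C, D, E, F, G, H, I]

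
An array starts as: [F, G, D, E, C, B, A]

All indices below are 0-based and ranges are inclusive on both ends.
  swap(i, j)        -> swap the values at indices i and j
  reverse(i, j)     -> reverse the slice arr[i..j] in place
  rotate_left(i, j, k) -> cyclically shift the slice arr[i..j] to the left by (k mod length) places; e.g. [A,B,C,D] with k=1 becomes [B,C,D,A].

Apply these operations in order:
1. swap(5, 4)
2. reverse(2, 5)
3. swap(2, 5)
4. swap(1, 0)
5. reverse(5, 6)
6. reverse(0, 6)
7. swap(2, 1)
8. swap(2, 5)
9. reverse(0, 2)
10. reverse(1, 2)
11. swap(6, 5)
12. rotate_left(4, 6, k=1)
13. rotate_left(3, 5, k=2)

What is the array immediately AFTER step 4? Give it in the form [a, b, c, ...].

Answer: [G, F, D, B, E, C, A]

Derivation:
After 1 (swap(5, 4)): [F, G, D, E, B, C, A]
After 2 (reverse(2, 5)): [F, G, C, B, E, D, A]
After 3 (swap(2, 5)): [F, G, D, B, E, C, A]
After 4 (swap(1, 0)): [G, F, D, B, E, C, A]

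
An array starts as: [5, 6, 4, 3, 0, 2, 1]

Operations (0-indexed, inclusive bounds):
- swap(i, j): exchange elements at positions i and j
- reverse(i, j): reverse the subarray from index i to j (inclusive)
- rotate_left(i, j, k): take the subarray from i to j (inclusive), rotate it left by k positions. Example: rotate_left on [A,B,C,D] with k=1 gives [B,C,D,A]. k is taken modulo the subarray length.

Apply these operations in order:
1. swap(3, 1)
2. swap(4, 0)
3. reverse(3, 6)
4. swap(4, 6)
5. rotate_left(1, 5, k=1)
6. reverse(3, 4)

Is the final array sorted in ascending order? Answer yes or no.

Answer: no

Derivation:
After 1 (swap(3, 1)): [5, 3, 4, 6, 0, 2, 1]
After 2 (swap(4, 0)): [0, 3, 4, 6, 5, 2, 1]
After 3 (reverse(3, 6)): [0, 3, 4, 1, 2, 5, 6]
After 4 (swap(4, 6)): [0, 3, 4, 1, 6, 5, 2]
After 5 (rotate_left(1, 5, k=1)): [0, 4, 1, 6, 5, 3, 2]
After 6 (reverse(3, 4)): [0, 4, 1, 5, 6, 3, 2]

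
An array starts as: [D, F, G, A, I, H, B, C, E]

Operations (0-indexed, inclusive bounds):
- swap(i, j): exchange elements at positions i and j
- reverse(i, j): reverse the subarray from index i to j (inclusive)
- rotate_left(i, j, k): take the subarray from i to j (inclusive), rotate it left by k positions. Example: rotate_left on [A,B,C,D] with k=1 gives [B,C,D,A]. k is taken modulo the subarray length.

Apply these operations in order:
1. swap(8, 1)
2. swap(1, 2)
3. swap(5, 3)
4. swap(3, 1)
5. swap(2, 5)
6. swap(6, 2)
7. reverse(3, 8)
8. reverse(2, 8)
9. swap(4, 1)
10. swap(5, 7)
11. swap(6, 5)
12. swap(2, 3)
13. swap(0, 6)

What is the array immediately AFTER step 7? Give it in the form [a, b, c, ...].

Answer: [D, H, B, F, C, A, E, I, G]

Derivation:
After 1 (swap(8, 1)): [D, E, G, A, I, H, B, C, F]
After 2 (swap(1, 2)): [D, G, E, A, I, H, B, C, F]
After 3 (swap(5, 3)): [D, G, E, H, I, A, B, C, F]
After 4 (swap(3, 1)): [D, H, E, G, I, A, B, C, F]
After 5 (swap(2, 5)): [D, H, A, G, I, E, B, C, F]
After 6 (swap(6, 2)): [D, H, B, G, I, E, A, C, F]
After 7 (reverse(3, 8)): [D, H, B, F, C, A, E, I, G]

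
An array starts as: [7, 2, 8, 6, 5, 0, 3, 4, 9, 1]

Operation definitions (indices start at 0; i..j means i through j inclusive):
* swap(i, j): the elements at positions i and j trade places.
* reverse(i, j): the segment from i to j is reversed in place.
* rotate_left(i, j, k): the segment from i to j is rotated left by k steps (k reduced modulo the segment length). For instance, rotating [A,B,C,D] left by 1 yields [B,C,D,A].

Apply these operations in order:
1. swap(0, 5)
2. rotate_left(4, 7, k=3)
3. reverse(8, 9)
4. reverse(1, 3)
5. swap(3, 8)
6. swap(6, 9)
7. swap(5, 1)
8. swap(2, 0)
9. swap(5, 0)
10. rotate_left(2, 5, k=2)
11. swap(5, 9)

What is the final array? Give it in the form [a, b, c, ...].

Answer: [6, 5, 4, 8, 0, 7, 9, 3, 2, 1]

Derivation:
After 1 (swap(0, 5)): [0, 2, 8, 6, 5, 7, 3, 4, 9, 1]
After 2 (rotate_left(4, 7, k=3)): [0, 2, 8, 6, 4, 5, 7, 3, 9, 1]
After 3 (reverse(8, 9)): [0, 2, 8, 6, 4, 5, 7, 3, 1, 9]
After 4 (reverse(1, 3)): [0, 6, 8, 2, 4, 5, 7, 3, 1, 9]
After 5 (swap(3, 8)): [0, 6, 8, 1, 4, 5, 7, 3, 2, 9]
After 6 (swap(6, 9)): [0, 6, 8, 1, 4, 5, 9, 3, 2, 7]
After 7 (swap(5, 1)): [0, 5, 8, 1, 4, 6, 9, 3, 2, 7]
After 8 (swap(2, 0)): [8, 5, 0, 1, 4, 6, 9, 3, 2, 7]
After 9 (swap(5, 0)): [6, 5, 0, 1, 4, 8, 9, 3, 2, 7]
After 10 (rotate_left(2, 5, k=2)): [6, 5, 4, 8, 0, 1, 9, 3, 2, 7]
After 11 (swap(5, 9)): [6, 5, 4, 8, 0, 7, 9, 3, 2, 1]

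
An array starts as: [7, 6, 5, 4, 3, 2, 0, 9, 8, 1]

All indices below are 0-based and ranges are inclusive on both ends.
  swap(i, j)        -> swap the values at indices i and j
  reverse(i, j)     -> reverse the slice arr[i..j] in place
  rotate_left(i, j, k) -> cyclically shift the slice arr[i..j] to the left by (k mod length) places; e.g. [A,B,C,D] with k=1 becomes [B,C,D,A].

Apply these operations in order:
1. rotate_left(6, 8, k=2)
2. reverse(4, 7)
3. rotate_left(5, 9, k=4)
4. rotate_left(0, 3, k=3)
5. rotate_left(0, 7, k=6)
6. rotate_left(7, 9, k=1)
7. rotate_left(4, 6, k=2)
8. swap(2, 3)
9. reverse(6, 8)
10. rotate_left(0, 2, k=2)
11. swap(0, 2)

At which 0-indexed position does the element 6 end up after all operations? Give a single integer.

After 1 (rotate_left(6, 8, k=2)): [7, 6, 5, 4, 3, 2, 8, 0, 9, 1]
After 2 (reverse(4, 7)): [7, 6, 5, 4, 0, 8, 2, 3, 9, 1]
After 3 (rotate_left(5, 9, k=4)): [7, 6, 5, 4, 0, 1, 8, 2, 3, 9]
After 4 (rotate_left(0, 3, k=3)): [4, 7, 6, 5, 0, 1, 8, 2, 3, 9]
After 5 (rotate_left(0, 7, k=6)): [8, 2, 4, 7, 6, 5, 0, 1, 3, 9]
After 6 (rotate_left(7, 9, k=1)): [8, 2, 4, 7, 6, 5, 0, 3, 9, 1]
After 7 (rotate_left(4, 6, k=2)): [8, 2, 4, 7, 0, 6, 5, 3, 9, 1]
After 8 (swap(2, 3)): [8, 2, 7, 4, 0, 6, 5, 3, 9, 1]
After 9 (reverse(6, 8)): [8, 2, 7, 4, 0, 6, 9, 3, 5, 1]
After 10 (rotate_left(0, 2, k=2)): [7, 8, 2, 4, 0, 6, 9, 3, 5, 1]
After 11 (swap(0, 2)): [2, 8, 7, 4, 0, 6, 9, 3, 5, 1]

Answer: 5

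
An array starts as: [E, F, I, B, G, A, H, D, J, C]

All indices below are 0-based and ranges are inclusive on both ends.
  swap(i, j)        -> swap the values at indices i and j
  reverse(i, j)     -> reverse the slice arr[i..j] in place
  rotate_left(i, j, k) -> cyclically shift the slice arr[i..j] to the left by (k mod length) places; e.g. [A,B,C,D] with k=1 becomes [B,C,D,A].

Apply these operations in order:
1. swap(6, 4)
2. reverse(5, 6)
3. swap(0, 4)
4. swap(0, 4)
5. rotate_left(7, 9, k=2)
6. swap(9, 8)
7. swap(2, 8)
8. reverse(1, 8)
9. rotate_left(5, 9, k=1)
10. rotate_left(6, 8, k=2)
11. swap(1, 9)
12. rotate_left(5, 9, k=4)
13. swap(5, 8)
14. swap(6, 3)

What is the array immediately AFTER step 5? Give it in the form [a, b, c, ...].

After 1 (swap(6, 4)): [E, F, I, B, H, A, G, D, J, C]
After 2 (reverse(5, 6)): [E, F, I, B, H, G, A, D, J, C]
After 3 (swap(0, 4)): [H, F, I, B, E, G, A, D, J, C]
After 4 (swap(0, 4)): [E, F, I, B, H, G, A, D, J, C]
After 5 (rotate_left(7, 9, k=2)): [E, F, I, B, H, G, A, C, D, J]

Answer: [E, F, I, B, H, G, A, C, D, J]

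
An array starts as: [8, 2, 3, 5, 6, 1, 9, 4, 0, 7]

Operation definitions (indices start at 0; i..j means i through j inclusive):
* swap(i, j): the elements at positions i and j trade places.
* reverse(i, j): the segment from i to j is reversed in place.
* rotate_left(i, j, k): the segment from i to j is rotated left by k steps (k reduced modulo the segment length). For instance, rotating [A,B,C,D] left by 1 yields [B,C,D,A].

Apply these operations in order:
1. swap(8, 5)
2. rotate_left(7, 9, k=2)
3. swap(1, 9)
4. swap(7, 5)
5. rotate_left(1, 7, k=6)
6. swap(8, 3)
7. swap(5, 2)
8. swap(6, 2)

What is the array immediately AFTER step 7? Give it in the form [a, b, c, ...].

After 1 (swap(8, 5)): [8, 2, 3, 5, 6, 0, 9, 4, 1, 7]
After 2 (rotate_left(7, 9, k=2)): [8, 2, 3, 5, 6, 0, 9, 7, 4, 1]
After 3 (swap(1, 9)): [8, 1, 3, 5, 6, 0, 9, 7, 4, 2]
After 4 (swap(7, 5)): [8, 1, 3, 5, 6, 7, 9, 0, 4, 2]
After 5 (rotate_left(1, 7, k=6)): [8, 0, 1, 3, 5, 6, 7, 9, 4, 2]
After 6 (swap(8, 3)): [8, 0, 1, 4, 5, 6, 7, 9, 3, 2]
After 7 (swap(5, 2)): [8, 0, 6, 4, 5, 1, 7, 9, 3, 2]

Answer: [8, 0, 6, 4, 5, 1, 7, 9, 3, 2]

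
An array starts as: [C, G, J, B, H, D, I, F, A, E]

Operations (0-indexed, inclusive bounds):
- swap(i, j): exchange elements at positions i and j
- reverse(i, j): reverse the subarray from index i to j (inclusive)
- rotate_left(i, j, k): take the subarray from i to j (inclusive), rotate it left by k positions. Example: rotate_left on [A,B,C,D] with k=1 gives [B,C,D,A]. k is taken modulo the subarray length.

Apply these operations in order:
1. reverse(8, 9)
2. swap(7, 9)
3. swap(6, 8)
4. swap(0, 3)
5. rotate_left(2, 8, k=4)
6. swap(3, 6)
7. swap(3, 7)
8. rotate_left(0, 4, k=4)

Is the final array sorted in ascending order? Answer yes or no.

After 1 (reverse(8, 9)): [C, G, J, B, H, D, I, F, E, A]
After 2 (swap(7, 9)): [C, G, J, B, H, D, I, A, E, F]
After 3 (swap(6, 8)): [C, G, J, B, H, D, E, A, I, F]
After 4 (swap(0, 3)): [B, G, J, C, H, D, E, A, I, F]
After 5 (rotate_left(2, 8, k=4)): [B, G, E, A, I, J, C, H, D, F]
After 6 (swap(3, 6)): [B, G, E, C, I, J, A, H, D, F]
After 7 (swap(3, 7)): [B, G, E, H, I, J, A, C, D, F]
After 8 (rotate_left(0, 4, k=4)): [I, B, G, E, H, J, A, C, D, F]

Answer: no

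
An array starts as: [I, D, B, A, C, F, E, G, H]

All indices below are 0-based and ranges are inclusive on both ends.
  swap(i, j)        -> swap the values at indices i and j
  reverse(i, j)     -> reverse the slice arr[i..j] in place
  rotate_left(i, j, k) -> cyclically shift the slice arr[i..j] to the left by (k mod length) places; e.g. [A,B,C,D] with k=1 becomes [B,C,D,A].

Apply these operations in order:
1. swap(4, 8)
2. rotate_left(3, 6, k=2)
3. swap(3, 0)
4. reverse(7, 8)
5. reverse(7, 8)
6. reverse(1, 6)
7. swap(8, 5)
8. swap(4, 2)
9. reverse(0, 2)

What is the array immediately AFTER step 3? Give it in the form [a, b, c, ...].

After 1 (swap(4, 8)): [I, D, B, A, H, F, E, G, C]
After 2 (rotate_left(3, 6, k=2)): [I, D, B, F, E, A, H, G, C]
After 3 (swap(3, 0)): [F, D, B, I, E, A, H, G, C]

Answer: [F, D, B, I, E, A, H, G, C]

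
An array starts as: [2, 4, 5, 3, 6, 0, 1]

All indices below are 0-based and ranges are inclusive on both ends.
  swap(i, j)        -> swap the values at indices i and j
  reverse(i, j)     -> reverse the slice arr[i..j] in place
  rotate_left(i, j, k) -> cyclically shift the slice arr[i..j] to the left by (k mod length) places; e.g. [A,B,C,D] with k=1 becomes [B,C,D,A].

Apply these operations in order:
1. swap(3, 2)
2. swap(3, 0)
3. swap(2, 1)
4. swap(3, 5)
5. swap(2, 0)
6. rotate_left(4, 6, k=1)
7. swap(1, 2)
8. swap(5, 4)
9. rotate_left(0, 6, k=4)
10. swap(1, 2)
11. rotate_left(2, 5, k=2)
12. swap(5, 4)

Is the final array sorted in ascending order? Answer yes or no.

Answer: no

Derivation:
After 1 (swap(3, 2)): [2, 4, 3, 5, 6, 0, 1]
After 2 (swap(3, 0)): [5, 4, 3, 2, 6, 0, 1]
After 3 (swap(2, 1)): [5, 3, 4, 2, 6, 0, 1]
After 4 (swap(3, 5)): [5, 3, 4, 0, 6, 2, 1]
After 5 (swap(2, 0)): [4, 3, 5, 0, 6, 2, 1]
After 6 (rotate_left(4, 6, k=1)): [4, 3, 5, 0, 2, 1, 6]
After 7 (swap(1, 2)): [4, 5, 3, 0, 2, 1, 6]
After 8 (swap(5, 4)): [4, 5, 3, 0, 1, 2, 6]
After 9 (rotate_left(0, 6, k=4)): [1, 2, 6, 4, 5, 3, 0]
After 10 (swap(1, 2)): [1, 6, 2, 4, 5, 3, 0]
After 11 (rotate_left(2, 5, k=2)): [1, 6, 5, 3, 2, 4, 0]
After 12 (swap(5, 4)): [1, 6, 5, 3, 4, 2, 0]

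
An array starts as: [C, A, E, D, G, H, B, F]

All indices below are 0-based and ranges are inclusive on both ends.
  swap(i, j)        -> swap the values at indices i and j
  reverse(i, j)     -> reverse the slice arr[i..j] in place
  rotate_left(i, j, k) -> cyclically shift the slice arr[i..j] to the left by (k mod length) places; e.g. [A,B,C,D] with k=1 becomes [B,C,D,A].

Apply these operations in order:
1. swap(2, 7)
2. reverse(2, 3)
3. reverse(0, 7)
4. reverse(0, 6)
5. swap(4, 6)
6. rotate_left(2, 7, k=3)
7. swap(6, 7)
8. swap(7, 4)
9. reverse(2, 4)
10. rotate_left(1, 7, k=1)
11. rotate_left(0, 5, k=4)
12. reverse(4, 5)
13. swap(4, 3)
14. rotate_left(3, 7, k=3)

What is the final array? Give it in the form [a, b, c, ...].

Answer: [F, E, A, C, D, B, G, H]

Derivation:
After 1 (swap(2, 7)): [C, A, F, D, G, H, B, E]
After 2 (reverse(2, 3)): [C, A, D, F, G, H, B, E]
After 3 (reverse(0, 7)): [E, B, H, G, F, D, A, C]
After 4 (reverse(0, 6)): [A, D, F, G, H, B, E, C]
After 5 (swap(4, 6)): [A, D, F, G, E, B, H, C]
After 6 (rotate_left(2, 7, k=3)): [A, D, B, H, C, F, G, E]
After 7 (swap(6, 7)): [A, D, B, H, C, F, E, G]
After 8 (swap(7, 4)): [A, D, B, H, G, F, E, C]
After 9 (reverse(2, 4)): [A, D, G, H, B, F, E, C]
After 10 (rotate_left(1, 7, k=1)): [A, G, H, B, F, E, C, D]
After 11 (rotate_left(0, 5, k=4)): [F, E, A, G, H, B, C, D]
After 12 (reverse(4, 5)): [F, E, A, G, B, H, C, D]
After 13 (swap(4, 3)): [F, E, A, B, G, H, C, D]
After 14 (rotate_left(3, 7, k=3)): [F, E, A, C, D, B, G, H]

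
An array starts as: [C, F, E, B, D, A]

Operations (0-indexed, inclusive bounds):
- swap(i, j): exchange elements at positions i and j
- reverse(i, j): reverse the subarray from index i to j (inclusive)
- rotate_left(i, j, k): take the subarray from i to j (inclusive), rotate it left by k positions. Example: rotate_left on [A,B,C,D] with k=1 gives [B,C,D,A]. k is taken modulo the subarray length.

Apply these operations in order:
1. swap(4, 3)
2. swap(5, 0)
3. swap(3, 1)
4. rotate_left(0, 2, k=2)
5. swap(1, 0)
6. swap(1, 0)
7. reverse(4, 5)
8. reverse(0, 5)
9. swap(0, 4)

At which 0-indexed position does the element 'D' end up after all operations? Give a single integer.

After 1 (swap(4, 3)): [C, F, E, D, B, A]
After 2 (swap(5, 0)): [A, F, E, D, B, C]
After 3 (swap(3, 1)): [A, D, E, F, B, C]
After 4 (rotate_left(0, 2, k=2)): [E, A, D, F, B, C]
After 5 (swap(1, 0)): [A, E, D, F, B, C]
After 6 (swap(1, 0)): [E, A, D, F, B, C]
After 7 (reverse(4, 5)): [E, A, D, F, C, B]
After 8 (reverse(0, 5)): [B, C, F, D, A, E]
After 9 (swap(0, 4)): [A, C, F, D, B, E]

Answer: 3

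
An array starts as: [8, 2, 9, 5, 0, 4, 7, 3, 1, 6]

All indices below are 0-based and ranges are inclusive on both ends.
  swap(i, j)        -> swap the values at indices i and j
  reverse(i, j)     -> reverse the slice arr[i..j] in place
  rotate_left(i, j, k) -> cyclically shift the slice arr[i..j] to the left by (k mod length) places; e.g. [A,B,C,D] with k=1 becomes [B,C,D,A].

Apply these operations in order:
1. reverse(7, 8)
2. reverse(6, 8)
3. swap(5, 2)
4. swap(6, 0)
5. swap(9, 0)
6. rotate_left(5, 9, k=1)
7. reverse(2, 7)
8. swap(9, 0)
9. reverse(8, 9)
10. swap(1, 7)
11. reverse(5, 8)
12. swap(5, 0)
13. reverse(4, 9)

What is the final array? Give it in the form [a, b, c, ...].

After 1 (reverse(7, 8)): [8, 2, 9, 5, 0, 4, 7, 1, 3, 6]
After 2 (reverse(6, 8)): [8, 2, 9, 5, 0, 4, 3, 1, 7, 6]
After 3 (swap(5, 2)): [8, 2, 4, 5, 0, 9, 3, 1, 7, 6]
After 4 (swap(6, 0)): [3, 2, 4, 5, 0, 9, 8, 1, 7, 6]
After 5 (swap(9, 0)): [6, 2, 4, 5, 0, 9, 8, 1, 7, 3]
After 6 (rotate_left(5, 9, k=1)): [6, 2, 4, 5, 0, 8, 1, 7, 3, 9]
After 7 (reverse(2, 7)): [6, 2, 7, 1, 8, 0, 5, 4, 3, 9]
After 8 (swap(9, 0)): [9, 2, 7, 1, 8, 0, 5, 4, 3, 6]
After 9 (reverse(8, 9)): [9, 2, 7, 1, 8, 0, 5, 4, 6, 3]
After 10 (swap(1, 7)): [9, 4, 7, 1, 8, 0, 5, 2, 6, 3]
After 11 (reverse(5, 8)): [9, 4, 7, 1, 8, 6, 2, 5, 0, 3]
After 12 (swap(5, 0)): [6, 4, 7, 1, 8, 9, 2, 5, 0, 3]
After 13 (reverse(4, 9)): [6, 4, 7, 1, 3, 0, 5, 2, 9, 8]

Answer: [6, 4, 7, 1, 3, 0, 5, 2, 9, 8]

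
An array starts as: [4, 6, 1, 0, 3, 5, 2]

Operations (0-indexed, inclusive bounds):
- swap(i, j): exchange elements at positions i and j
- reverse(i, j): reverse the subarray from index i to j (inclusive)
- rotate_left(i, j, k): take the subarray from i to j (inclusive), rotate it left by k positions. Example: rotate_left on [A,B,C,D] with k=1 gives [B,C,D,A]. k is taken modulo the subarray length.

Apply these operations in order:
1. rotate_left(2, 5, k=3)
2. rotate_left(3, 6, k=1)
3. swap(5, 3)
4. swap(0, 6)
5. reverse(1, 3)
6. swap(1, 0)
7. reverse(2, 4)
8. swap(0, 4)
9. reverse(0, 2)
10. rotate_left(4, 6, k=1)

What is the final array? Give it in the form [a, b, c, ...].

Answer: [3, 1, 5, 6, 0, 4, 2]

Derivation:
After 1 (rotate_left(2, 5, k=3)): [4, 6, 5, 1, 0, 3, 2]
After 2 (rotate_left(3, 6, k=1)): [4, 6, 5, 0, 3, 2, 1]
After 3 (swap(5, 3)): [4, 6, 5, 2, 3, 0, 1]
After 4 (swap(0, 6)): [1, 6, 5, 2, 3, 0, 4]
After 5 (reverse(1, 3)): [1, 2, 5, 6, 3, 0, 4]
After 6 (swap(1, 0)): [2, 1, 5, 6, 3, 0, 4]
After 7 (reverse(2, 4)): [2, 1, 3, 6, 5, 0, 4]
After 8 (swap(0, 4)): [5, 1, 3, 6, 2, 0, 4]
After 9 (reverse(0, 2)): [3, 1, 5, 6, 2, 0, 4]
After 10 (rotate_left(4, 6, k=1)): [3, 1, 5, 6, 0, 4, 2]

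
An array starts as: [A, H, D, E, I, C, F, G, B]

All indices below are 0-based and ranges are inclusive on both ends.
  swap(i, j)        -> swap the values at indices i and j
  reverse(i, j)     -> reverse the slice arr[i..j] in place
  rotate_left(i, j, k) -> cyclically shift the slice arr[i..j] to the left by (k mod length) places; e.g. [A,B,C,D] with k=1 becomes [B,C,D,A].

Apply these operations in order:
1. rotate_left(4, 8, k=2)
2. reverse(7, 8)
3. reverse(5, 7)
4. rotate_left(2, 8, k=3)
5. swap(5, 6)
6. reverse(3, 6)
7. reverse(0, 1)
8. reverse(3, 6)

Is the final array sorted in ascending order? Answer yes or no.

Answer: no

Derivation:
After 1 (rotate_left(4, 8, k=2)): [A, H, D, E, F, G, B, I, C]
After 2 (reverse(7, 8)): [A, H, D, E, F, G, B, C, I]
After 3 (reverse(5, 7)): [A, H, D, E, F, C, B, G, I]
After 4 (rotate_left(2, 8, k=3)): [A, H, C, B, G, I, D, E, F]
After 5 (swap(5, 6)): [A, H, C, B, G, D, I, E, F]
After 6 (reverse(3, 6)): [A, H, C, I, D, G, B, E, F]
After 7 (reverse(0, 1)): [H, A, C, I, D, G, B, E, F]
After 8 (reverse(3, 6)): [H, A, C, B, G, D, I, E, F]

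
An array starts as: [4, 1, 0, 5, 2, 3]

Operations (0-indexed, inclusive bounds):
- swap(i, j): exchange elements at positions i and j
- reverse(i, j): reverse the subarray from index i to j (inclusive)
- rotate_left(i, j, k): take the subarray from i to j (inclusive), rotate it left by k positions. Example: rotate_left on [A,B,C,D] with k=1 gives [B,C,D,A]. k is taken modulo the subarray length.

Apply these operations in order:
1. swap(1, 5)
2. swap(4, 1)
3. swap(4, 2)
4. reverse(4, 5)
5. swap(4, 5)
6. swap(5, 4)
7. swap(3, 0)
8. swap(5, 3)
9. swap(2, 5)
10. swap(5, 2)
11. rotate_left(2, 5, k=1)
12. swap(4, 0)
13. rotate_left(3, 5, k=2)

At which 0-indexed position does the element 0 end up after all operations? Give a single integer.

After 1 (swap(1, 5)): [4, 3, 0, 5, 2, 1]
After 2 (swap(4, 1)): [4, 2, 0, 5, 3, 1]
After 3 (swap(4, 2)): [4, 2, 3, 5, 0, 1]
After 4 (reverse(4, 5)): [4, 2, 3, 5, 1, 0]
After 5 (swap(4, 5)): [4, 2, 3, 5, 0, 1]
After 6 (swap(5, 4)): [4, 2, 3, 5, 1, 0]
After 7 (swap(3, 0)): [5, 2, 3, 4, 1, 0]
After 8 (swap(5, 3)): [5, 2, 3, 0, 1, 4]
After 9 (swap(2, 5)): [5, 2, 4, 0, 1, 3]
After 10 (swap(5, 2)): [5, 2, 3, 0, 1, 4]
After 11 (rotate_left(2, 5, k=1)): [5, 2, 0, 1, 4, 3]
After 12 (swap(4, 0)): [4, 2, 0, 1, 5, 3]
After 13 (rotate_left(3, 5, k=2)): [4, 2, 0, 3, 1, 5]

Answer: 2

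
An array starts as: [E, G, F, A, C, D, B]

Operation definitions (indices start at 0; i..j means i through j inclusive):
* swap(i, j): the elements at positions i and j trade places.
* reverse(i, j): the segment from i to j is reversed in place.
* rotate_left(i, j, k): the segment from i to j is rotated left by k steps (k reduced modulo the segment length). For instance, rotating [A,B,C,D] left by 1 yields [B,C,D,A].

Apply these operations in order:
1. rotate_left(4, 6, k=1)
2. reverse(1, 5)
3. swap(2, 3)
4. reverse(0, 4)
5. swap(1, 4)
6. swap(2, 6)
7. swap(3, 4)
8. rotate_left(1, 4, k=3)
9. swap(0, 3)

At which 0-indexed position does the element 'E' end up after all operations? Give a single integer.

After 1 (rotate_left(4, 6, k=1)): [E, G, F, A, D, B, C]
After 2 (reverse(1, 5)): [E, B, D, A, F, G, C]
After 3 (swap(2, 3)): [E, B, A, D, F, G, C]
After 4 (reverse(0, 4)): [F, D, A, B, E, G, C]
After 5 (swap(1, 4)): [F, E, A, B, D, G, C]
After 6 (swap(2, 6)): [F, E, C, B, D, G, A]
After 7 (swap(3, 4)): [F, E, C, D, B, G, A]
After 8 (rotate_left(1, 4, k=3)): [F, B, E, C, D, G, A]
After 9 (swap(0, 3)): [C, B, E, F, D, G, A]

Answer: 2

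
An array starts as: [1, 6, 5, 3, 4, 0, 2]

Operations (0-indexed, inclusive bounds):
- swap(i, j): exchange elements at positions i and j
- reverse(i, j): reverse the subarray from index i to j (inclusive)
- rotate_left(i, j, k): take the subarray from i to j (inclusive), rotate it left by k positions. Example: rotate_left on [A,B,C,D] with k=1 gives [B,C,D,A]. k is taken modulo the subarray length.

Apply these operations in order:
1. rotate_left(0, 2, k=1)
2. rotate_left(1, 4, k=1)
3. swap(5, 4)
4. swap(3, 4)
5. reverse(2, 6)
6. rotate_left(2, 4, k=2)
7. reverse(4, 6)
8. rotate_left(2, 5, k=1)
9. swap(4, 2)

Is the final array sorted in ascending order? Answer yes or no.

Answer: no

Derivation:
After 1 (rotate_left(0, 2, k=1)): [6, 5, 1, 3, 4, 0, 2]
After 2 (rotate_left(1, 4, k=1)): [6, 1, 3, 4, 5, 0, 2]
After 3 (swap(5, 4)): [6, 1, 3, 4, 0, 5, 2]
After 4 (swap(3, 4)): [6, 1, 3, 0, 4, 5, 2]
After 5 (reverse(2, 6)): [6, 1, 2, 5, 4, 0, 3]
After 6 (rotate_left(2, 4, k=2)): [6, 1, 4, 2, 5, 0, 3]
After 7 (reverse(4, 6)): [6, 1, 4, 2, 3, 0, 5]
After 8 (rotate_left(2, 5, k=1)): [6, 1, 2, 3, 0, 4, 5]
After 9 (swap(4, 2)): [6, 1, 0, 3, 2, 4, 5]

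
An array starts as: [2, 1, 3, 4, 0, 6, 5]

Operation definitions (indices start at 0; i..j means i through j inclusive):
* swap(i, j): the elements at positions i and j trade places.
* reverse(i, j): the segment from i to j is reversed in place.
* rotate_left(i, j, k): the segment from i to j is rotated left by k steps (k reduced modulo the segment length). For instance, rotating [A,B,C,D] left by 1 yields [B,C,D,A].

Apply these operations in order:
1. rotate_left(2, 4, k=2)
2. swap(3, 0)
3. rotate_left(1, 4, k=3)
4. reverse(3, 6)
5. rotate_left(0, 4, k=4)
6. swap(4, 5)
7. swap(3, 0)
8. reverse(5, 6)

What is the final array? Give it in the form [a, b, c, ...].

Answer: [1, 3, 4, 6, 2, 0, 5]

Derivation:
After 1 (rotate_left(2, 4, k=2)): [2, 1, 0, 3, 4, 6, 5]
After 2 (swap(3, 0)): [3, 1, 0, 2, 4, 6, 5]
After 3 (rotate_left(1, 4, k=3)): [3, 4, 1, 0, 2, 6, 5]
After 4 (reverse(3, 6)): [3, 4, 1, 5, 6, 2, 0]
After 5 (rotate_left(0, 4, k=4)): [6, 3, 4, 1, 5, 2, 0]
After 6 (swap(4, 5)): [6, 3, 4, 1, 2, 5, 0]
After 7 (swap(3, 0)): [1, 3, 4, 6, 2, 5, 0]
After 8 (reverse(5, 6)): [1, 3, 4, 6, 2, 0, 5]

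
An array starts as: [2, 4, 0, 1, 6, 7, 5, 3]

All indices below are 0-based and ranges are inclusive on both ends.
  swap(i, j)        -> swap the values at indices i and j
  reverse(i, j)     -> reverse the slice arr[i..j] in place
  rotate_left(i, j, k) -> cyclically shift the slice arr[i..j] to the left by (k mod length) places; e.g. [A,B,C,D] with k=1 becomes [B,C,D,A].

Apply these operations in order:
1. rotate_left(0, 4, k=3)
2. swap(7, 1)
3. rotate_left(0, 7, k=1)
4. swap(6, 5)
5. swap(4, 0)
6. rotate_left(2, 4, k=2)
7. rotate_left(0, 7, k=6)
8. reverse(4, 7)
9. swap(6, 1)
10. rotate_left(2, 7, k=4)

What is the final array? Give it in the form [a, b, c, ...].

Answer: [5, 4, 1, 3, 7, 2, 6, 0]

Derivation:
After 1 (rotate_left(0, 4, k=3)): [1, 6, 2, 4, 0, 7, 5, 3]
After 2 (swap(7, 1)): [1, 3, 2, 4, 0, 7, 5, 6]
After 3 (rotate_left(0, 7, k=1)): [3, 2, 4, 0, 7, 5, 6, 1]
After 4 (swap(6, 5)): [3, 2, 4, 0, 7, 6, 5, 1]
After 5 (swap(4, 0)): [7, 2, 4, 0, 3, 6, 5, 1]
After 6 (rotate_left(2, 4, k=2)): [7, 2, 3, 4, 0, 6, 5, 1]
After 7 (rotate_left(0, 7, k=6)): [5, 1, 7, 2, 3, 4, 0, 6]
After 8 (reverse(4, 7)): [5, 1, 7, 2, 6, 0, 4, 3]
After 9 (swap(6, 1)): [5, 4, 7, 2, 6, 0, 1, 3]
After 10 (rotate_left(2, 7, k=4)): [5, 4, 1, 3, 7, 2, 6, 0]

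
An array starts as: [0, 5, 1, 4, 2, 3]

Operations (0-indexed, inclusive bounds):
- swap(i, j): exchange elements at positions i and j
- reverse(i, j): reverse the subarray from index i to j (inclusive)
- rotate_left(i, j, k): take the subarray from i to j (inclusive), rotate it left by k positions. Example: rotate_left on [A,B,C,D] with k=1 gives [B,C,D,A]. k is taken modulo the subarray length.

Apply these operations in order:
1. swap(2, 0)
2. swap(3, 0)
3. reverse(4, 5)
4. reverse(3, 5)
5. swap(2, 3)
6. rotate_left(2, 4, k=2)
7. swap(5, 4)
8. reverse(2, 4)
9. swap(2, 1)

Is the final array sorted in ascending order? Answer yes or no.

After 1 (swap(2, 0)): [1, 5, 0, 4, 2, 3]
After 2 (swap(3, 0)): [4, 5, 0, 1, 2, 3]
After 3 (reverse(4, 5)): [4, 5, 0, 1, 3, 2]
After 4 (reverse(3, 5)): [4, 5, 0, 2, 3, 1]
After 5 (swap(2, 3)): [4, 5, 2, 0, 3, 1]
After 6 (rotate_left(2, 4, k=2)): [4, 5, 3, 2, 0, 1]
After 7 (swap(5, 4)): [4, 5, 3, 2, 1, 0]
After 8 (reverse(2, 4)): [4, 5, 1, 2, 3, 0]
After 9 (swap(2, 1)): [4, 1, 5, 2, 3, 0]

Answer: no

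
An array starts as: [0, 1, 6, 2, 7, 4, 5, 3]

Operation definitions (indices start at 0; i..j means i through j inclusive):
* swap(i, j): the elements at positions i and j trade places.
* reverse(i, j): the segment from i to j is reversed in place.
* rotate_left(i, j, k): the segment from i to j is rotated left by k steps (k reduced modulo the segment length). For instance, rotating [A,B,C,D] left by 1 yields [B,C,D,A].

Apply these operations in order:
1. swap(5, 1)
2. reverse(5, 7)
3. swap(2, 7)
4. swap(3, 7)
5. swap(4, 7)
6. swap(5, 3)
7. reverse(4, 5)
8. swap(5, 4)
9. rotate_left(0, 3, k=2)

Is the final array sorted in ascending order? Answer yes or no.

After 1 (swap(5, 1)): [0, 4, 6, 2, 7, 1, 5, 3]
After 2 (reverse(5, 7)): [0, 4, 6, 2, 7, 3, 5, 1]
After 3 (swap(2, 7)): [0, 4, 1, 2, 7, 3, 5, 6]
After 4 (swap(3, 7)): [0, 4, 1, 6, 7, 3, 5, 2]
After 5 (swap(4, 7)): [0, 4, 1, 6, 2, 3, 5, 7]
After 6 (swap(5, 3)): [0, 4, 1, 3, 2, 6, 5, 7]
After 7 (reverse(4, 5)): [0, 4, 1, 3, 6, 2, 5, 7]
After 8 (swap(5, 4)): [0, 4, 1, 3, 2, 6, 5, 7]
After 9 (rotate_left(0, 3, k=2)): [1, 3, 0, 4, 2, 6, 5, 7]

Answer: no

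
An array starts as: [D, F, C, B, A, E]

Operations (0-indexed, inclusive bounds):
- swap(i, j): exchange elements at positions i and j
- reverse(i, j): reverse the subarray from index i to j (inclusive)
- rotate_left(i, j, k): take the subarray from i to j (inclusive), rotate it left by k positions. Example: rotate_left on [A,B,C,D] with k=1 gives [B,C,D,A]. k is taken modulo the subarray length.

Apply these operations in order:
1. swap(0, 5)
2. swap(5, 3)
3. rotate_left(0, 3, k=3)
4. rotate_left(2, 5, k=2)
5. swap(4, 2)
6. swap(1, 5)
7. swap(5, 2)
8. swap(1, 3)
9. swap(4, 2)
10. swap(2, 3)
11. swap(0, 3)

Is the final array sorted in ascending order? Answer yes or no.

Answer: yes

Derivation:
After 1 (swap(0, 5)): [E, F, C, B, A, D]
After 2 (swap(5, 3)): [E, F, C, D, A, B]
After 3 (rotate_left(0, 3, k=3)): [D, E, F, C, A, B]
After 4 (rotate_left(2, 5, k=2)): [D, E, A, B, F, C]
After 5 (swap(4, 2)): [D, E, F, B, A, C]
After 6 (swap(1, 5)): [D, C, F, B, A, E]
After 7 (swap(5, 2)): [D, C, E, B, A, F]
After 8 (swap(1, 3)): [D, B, E, C, A, F]
After 9 (swap(4, 2)): [D, B, A, C, E, F]
After 10 (swap(2, 3)): [D, B, C, A, E, F]
After 11 (swap(0, 3)): [A, B, C, D, E, F]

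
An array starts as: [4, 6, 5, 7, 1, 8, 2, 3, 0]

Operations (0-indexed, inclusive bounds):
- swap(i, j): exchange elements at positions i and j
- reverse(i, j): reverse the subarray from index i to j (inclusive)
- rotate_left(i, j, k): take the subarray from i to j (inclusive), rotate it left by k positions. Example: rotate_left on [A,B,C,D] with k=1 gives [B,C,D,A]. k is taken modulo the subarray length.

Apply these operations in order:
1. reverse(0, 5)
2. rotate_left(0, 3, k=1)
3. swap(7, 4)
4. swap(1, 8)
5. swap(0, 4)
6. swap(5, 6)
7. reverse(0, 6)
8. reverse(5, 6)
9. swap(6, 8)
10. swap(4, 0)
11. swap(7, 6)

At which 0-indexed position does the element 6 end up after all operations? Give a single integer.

After 1 (reverse(0, 5)): [8, 1, 7, 5, 6, 4, 2, 3, 0]
After 2 (rotate_left(0, 3, k=1)): [1, 7, 5, 8, 6, 4, 2, 3, 0]
After 3 (swap(7, 4)): [1, 7, 5, 8, 3, 4, 2, 6, 0]
After 4 (swap(1, 8)): [1, 0, 5, 8, 3, 4, 2, 6, 7]
After 5 (swap(0, 4)): [3, 0, 5, 8, 1, 4, 2, 6, 7]
After 6 (swap(5, 6)): [3, 0, 5, 8, 1, 2, 4, 6, 7]
After 7 (reverse(0, 6)): [4, 2, 1, 8, 5, 0, 3, 6, 7]
After 8 (reverse(5, 6)): [4, 2, 1, 8, 5, 3, 0, 6, 7]
After 9 (swap(6, 8)): [4, 2, 1, 8, 5, 3, 7, 6, 0]
After 10 (swap(4, 0)): [5, 2, 1, 8, 4, 3, 7, 6, 0]
After 11 (swap(7, 6)): [5, 2, 1, 8, 4, 3, 6, 7, 0]

Answer: 6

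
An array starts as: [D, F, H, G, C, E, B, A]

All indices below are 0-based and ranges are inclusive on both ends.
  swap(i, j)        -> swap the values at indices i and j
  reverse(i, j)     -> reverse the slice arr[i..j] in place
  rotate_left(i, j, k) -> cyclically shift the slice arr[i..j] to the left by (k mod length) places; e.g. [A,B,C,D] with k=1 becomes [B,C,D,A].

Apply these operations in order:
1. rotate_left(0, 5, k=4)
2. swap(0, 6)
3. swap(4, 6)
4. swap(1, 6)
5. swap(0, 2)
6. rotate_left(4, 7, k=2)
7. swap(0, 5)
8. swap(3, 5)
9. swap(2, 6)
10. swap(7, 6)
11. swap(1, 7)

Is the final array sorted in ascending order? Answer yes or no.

Answer: yes

Derivation:
After 1 (rotate_left(0, 5, k=4)): [C, E, D, F, H, G, B, A]
After 2 (swap(0, 6)): [B, E, D, F, H, G, C, A]
After 3 (swap(4, 6)): [B, E, D, F, C, G, H, A]
After 4 (swap(1, 6)): [B, H, D, F, C, G, E, A]
After 5 (swap(0, 2)): [D, H, B, F, C, G, E, A]
After 6 (rotate_left(4, 7, k=2)): [D, H, B, F, E, A, C, G]
After 7 (swap(0, 5)): [A, H, B, F, E, D, C, G]
After 8 (swap(3, 5)): [A, H, B, D, E, F, C, G]
After 9 (swap(2, 6)): [A, H, C, D, E, F, B, G]
After 10 (swap(7, 6)): [A, H, C, D, E, F, G, B]
After 11 (swap(1, 7)): [A, B, C, D, E, F, G, H]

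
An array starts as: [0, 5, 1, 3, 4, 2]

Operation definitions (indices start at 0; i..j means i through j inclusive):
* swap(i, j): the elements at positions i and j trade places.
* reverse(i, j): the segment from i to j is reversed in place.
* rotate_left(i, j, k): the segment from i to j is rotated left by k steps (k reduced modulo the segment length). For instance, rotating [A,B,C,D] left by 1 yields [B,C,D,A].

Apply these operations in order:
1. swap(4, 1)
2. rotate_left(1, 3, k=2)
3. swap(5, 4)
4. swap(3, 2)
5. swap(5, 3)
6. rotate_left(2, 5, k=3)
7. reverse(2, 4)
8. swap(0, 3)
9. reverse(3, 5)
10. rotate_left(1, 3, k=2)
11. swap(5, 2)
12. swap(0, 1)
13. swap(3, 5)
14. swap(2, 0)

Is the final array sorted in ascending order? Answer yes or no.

Answer: yes

Derivation:
After 1 (swap(4, 1)): [0, 4, 1, 3, 5, 2]
After 2 (rotate_left(1, 3, k=2)): [0, 3, 4, 1, 5, 2]
After 3 (swap(5, 4)): [0, 3, 4, 1, 2, 5]
After 4 (swap(3, 2)): [0, 3, 1, 4, 2, 5]
After 5 (swap(5, 3)): [0, 3, 1, 5, 2, 4]
After 6 (rotate_left(2, 5, k=3)): [0, 3, 4, 1, 5, 2]
After 7 (reverse(2, 4)): [0, 3, 5, 1, 4, 2]
After 8 (swap(0, 3)): [1, 3, 5, 0, 4, 2]
After 9 (reverse(3, 5)): [1, 3, 5, 2, 4, 0]
After 10 (rotate_left(1, 3, k=2)): [1, 2, 3, 5, 4, 0]
After 11 (swap(5, 2)): [1, 2, 0, 5, 4, 3]
After 12 (swap(0, 1)): [2, 1, 0, 5, 4, 3]
After 13 (swap(3, 5)): [2, 1, 0, 3, 4, 5]
After 14 (swap(2, 0)): [0, 1, 2, 3, 4, 5]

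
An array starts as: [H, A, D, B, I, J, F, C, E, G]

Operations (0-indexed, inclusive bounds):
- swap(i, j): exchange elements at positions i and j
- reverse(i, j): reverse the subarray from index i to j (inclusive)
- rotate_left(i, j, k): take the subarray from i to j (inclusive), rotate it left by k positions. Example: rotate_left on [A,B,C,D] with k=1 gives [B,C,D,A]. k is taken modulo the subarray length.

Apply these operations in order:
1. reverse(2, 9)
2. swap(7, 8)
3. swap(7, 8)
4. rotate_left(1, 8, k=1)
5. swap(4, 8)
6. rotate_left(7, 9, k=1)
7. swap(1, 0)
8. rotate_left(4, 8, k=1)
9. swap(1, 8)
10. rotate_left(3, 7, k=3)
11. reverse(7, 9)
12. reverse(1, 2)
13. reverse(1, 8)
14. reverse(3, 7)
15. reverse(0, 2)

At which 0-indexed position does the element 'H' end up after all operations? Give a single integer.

Answer: 1

Derivation:
After 1 (reverse(2, 9)): [H, A, G, E, C, F, J, I, B, D]
After 2 (swap(7, 8)): [H, A, G, E, C, F, J, B, I, D]
After 3 (swap(7, 8)): [H, A, G, E, C, F, J, I, B, D]
After 4 (rotate_left(1, 8, k=1)): [H, G, E, C, F, J, I, B, A, D]
After 5 (swap(4, 8)): [H, G, E, C, A, J, I, B, F, D]
After 6 (rotate_left(7, 9, k=1)): [H, G, E, C, A, J, I, F, D, B]
After 7 (swap(1, 0)): [G, H, E, C, A, J, I, F, D, B]
After 8 (rotate_left(4, 8, k=1)): [G, H, E, C, J, I, F, D, A, B]
After 9 (swap(1, 8)): [G, A, E, C, J, I, F, D, H, B]
After 10 (rotate_left(3, 7, k=3)): [G, A, E, F, D, C, J, I, H, B]
After 11 (reverse(7, 9)): [G, A, E, F, D, C, J, B, H, I]
After 12 (reverse(1, 2)): [G, E, A, F, D, C, J, B, H, I]
After 13 (reverse(1, 8)): [G, H, B, J, C, D, F, A, E, I]
After 14 (reverse(3, 7)): [G, H, B, A, F, D, C, J, E, I]
After 15 (reverse(0, 2)): [B, H, G, A, F, D, C, J, E, I]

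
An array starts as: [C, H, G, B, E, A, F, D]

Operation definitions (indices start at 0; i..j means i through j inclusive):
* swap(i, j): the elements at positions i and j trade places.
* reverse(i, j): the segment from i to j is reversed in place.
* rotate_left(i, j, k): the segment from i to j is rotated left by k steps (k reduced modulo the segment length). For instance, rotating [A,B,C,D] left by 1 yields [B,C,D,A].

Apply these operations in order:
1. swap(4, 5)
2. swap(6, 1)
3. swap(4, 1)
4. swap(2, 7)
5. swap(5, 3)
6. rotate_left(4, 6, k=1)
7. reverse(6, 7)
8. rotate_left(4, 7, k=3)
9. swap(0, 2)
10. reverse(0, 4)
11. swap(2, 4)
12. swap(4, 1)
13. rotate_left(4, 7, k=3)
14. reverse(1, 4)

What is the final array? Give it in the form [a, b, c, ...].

Answer: [F, G, A, D, C, E, B, H]

Derivation:
After 1 (swap(4, 5)): [C, H, G, B, A, E, F, D]
After 2 (swap(6, 1)): [C, F, G, B, A, E, H, D]
After 3 (swap(4, 1)): [C, A, G, B, F, E, H, D]
After 4 (swap(2, 7)): [C, A, D, B, F, E, H, G]
After 5 (swap(5, 3)): [C, A, D, E, F, B, H, G]
After 6 (rotate_left(4, 6, k=1)): [C, A, D, E, B, H, F, G]
After 7 (reverse(6, 7)): [C, A, D, E, B, H, G, F]
After 8 (rotate_left(4, 7, k=3)): [C, A, D, E, F, B, H, G]
After 9 (swap(0, 2)): [D, A, C, E, F, B, H, G]
After 10 (reverse(0, 4)): [F, E, C, A, D, B, H, G]
After 11 (swap(2, 4)): [F, E, D, A, C, B, H, G]
After 12 (swap(4, 1)): [F, C, D, A, E, B, H, G]
After 13 (rotate_left(4, 7, k=3)): [F, C, D, A, G, E, B, H]
After 14 (reverse(1, 4)): [F, G, A, D, C, E, B, H]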